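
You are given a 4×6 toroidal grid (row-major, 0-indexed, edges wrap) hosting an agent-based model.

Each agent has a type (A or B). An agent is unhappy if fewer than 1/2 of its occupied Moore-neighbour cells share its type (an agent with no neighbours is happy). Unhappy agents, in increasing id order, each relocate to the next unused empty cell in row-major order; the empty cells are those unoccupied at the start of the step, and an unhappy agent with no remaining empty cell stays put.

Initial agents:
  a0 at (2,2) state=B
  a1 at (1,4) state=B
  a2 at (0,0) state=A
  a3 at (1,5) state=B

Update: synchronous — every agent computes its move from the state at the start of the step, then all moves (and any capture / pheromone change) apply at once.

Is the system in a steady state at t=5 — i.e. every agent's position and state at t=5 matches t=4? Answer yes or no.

t=1: a0@(2,2):B a1@(1,4):B a2@(0,1):A a3@(1,5):B
t=2: (unchanged — steady state)

yes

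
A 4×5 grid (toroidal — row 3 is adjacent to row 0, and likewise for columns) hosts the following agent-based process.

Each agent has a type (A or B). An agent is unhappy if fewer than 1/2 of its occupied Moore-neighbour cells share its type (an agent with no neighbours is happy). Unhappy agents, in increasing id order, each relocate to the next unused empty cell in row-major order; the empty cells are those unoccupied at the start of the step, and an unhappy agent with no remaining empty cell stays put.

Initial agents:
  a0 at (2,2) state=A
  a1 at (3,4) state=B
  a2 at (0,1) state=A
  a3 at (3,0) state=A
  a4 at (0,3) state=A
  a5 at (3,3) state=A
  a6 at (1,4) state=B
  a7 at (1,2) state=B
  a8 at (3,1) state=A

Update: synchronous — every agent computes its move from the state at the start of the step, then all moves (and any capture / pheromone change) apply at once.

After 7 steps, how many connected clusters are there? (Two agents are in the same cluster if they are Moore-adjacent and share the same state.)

2

t=1: a0@(2,2):A a1@(0,0):B a2@(0,1):A a3@(3,0):A a4@(0,2):A a5@(3,3):A a6@(0,4):B a7@(1,0):B a8@(3,1):A
t=2: a0@(2,2):A a1@(0,3):B a2@(0,1):A a3@(3,0):A a4@(0,2):A a5@(3,3):A a6@(0,4):B a7@(1,0):B a8@(3,1):A
t=3: a0@(2,2):A a1@(0,0):B a2@(0,1):A a3@(3,0):A a4@(0,2):A a5@(3,3):A a6@(0,4):B a7@(1,0):B a8@(3,1):A
t=4: a0@(2,2):A a1@(0,3):B a2@(0,1):A a3@(3,0):A a4@(0,2):A a5@(3,3):A a6@(0,4):B a7@(1,0):B a8@(3,1):A
t=5: a0@(2,2):A a1@(0,0):B a2@(0,1):A a3@(3,0):A a4@(0,2):A a5@(3,3):A a6@(0,4):B a7@(1,0):B a8@(3,1):A
t=6: a0@(2,2):A a1@(0,3):B a2@(0,1):A a3@(3,0):A a4@(0,2):A a5@(3,3):A a6@(0,4):B a7@(1,0):B a8@(3,1):A
t=7: a0@(2,2):A a1@(0,0):B a2@(0,1):A a3@(3,0):A a4@(0,2):A a5@(3,3):A a6@(0,4):B a7@(1,0):B a8@(3,1):A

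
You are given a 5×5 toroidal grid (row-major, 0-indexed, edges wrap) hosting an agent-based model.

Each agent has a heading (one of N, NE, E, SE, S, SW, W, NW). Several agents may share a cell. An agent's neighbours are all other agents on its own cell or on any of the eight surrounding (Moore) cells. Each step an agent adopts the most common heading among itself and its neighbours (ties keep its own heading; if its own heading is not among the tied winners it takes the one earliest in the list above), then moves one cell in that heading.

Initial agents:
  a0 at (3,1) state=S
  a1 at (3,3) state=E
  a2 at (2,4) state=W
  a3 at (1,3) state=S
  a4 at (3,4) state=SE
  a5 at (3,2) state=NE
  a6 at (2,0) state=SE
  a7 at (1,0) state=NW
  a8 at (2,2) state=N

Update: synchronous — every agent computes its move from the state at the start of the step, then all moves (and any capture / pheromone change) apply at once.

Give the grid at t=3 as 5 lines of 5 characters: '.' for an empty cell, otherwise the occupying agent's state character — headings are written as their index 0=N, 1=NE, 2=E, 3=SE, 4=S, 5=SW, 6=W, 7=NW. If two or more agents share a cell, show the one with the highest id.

.333.
..33.
.....
.....
...4.

t=1: a0@(4,1):S a1@(3,4):E a2@(3,0):SE a3@(2,3):S a4@(4,0):SE a5@(2,3):NE a6@(3,1):SE a7@(0,4):NW a8@(3,2):S
t=2: a0@(0,2):SE a1@(4,0):SE a2@(4,1):SE a3@(3,3):S a4@(0,1):SE a5@(3,3):S a6@(4,2):SE a7@(4,3):NW a8@(4,2):S
t=3: a0@(1,3):SE a1@(0,1):SE a2@(0,2):SE a3@(4,3):S a4@(1,2):SE a5@(4,3):S a6@(0,3):SE a7@(0,3):S a8@(0,3):SE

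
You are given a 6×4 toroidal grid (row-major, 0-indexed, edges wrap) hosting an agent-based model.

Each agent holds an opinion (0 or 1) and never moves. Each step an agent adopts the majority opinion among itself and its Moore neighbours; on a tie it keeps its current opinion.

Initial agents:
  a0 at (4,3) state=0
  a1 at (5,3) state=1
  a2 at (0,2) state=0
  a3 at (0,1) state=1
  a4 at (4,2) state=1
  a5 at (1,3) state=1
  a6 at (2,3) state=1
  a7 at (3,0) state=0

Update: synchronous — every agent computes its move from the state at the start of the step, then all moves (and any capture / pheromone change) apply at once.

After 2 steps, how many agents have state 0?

t=1: a0@(4,3):0 a1@(5,3):1 a2@(0,2):1 a3@(0,1):1 a4@(4,2):1 a5@(1,3):1 a6@(2,3):1 a7@(3,0):0
t=2: (unchanged — steady state)

2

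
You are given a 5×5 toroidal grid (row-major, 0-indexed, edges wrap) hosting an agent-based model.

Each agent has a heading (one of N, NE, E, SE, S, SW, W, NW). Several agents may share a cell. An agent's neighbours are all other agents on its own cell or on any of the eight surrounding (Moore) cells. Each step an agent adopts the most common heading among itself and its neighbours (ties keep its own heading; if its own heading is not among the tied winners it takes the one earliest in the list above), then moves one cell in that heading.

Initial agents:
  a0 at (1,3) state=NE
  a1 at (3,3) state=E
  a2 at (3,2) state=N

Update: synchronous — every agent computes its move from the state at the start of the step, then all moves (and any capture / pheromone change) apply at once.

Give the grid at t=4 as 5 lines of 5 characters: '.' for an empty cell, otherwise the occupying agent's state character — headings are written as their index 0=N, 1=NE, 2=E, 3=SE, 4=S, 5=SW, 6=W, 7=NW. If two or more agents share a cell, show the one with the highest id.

.....
.....
..1..
..2..
..0..

t=1: a0@(0,4):NE a1@(3,4):E a2@(2,2):N
t=2: a0@(4,0):NE a1@(3,0):E a2@(1,2):N
t=3: a0@(3,1):NE a1@(3,1):E a2@(0,2):N
t=4: a0@(2,2):NE a1@(3,2):E a2@(4,2):N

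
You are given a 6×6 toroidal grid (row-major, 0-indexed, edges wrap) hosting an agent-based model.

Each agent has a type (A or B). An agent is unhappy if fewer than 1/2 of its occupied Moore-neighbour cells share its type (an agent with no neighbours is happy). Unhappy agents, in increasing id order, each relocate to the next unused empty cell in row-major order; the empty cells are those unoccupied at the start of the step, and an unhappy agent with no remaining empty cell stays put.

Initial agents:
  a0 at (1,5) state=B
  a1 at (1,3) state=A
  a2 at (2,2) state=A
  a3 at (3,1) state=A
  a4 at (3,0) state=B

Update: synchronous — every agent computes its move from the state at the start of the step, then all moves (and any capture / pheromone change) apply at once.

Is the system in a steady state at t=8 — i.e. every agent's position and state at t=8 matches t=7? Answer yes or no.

t=1: a0@(1,5):B a1@(1,3):A a2@(2,2):A a3@(3,1):A a4@(0,0):B
t=2: (unchanged — steady state)

yes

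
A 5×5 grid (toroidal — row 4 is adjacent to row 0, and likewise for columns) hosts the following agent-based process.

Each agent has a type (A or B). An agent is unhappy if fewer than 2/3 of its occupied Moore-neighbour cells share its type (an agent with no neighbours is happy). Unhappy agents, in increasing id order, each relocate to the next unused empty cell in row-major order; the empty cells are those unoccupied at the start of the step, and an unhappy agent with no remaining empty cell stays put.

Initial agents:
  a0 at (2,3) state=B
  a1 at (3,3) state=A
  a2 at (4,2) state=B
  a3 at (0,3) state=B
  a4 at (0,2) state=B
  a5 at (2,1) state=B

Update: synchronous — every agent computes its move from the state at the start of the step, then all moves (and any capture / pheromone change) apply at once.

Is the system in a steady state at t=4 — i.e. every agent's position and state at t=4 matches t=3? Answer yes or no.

no

t=1: a0@(0,0):B a1@(0,1):A a2@(4,2):B a3@(0,3):B a4@(0,2):B a5@(2,1):B
t=2: a0@(0,4):B a1@(1,0):A a2@(4,2):B a3@(0,3):B a4@(0,2):B a5@(2,1):B
t=3: a0@(0,0):B a1@(0,1):A a2@(4,2):B a3@(0,3):B a4@(0,2):B a5@(1,1):B
t=4: a0@(0,4):B a1@(1,0):A a2@(4,2):B a3@(0,3):B a4@(0,2):B a5@(1,1):B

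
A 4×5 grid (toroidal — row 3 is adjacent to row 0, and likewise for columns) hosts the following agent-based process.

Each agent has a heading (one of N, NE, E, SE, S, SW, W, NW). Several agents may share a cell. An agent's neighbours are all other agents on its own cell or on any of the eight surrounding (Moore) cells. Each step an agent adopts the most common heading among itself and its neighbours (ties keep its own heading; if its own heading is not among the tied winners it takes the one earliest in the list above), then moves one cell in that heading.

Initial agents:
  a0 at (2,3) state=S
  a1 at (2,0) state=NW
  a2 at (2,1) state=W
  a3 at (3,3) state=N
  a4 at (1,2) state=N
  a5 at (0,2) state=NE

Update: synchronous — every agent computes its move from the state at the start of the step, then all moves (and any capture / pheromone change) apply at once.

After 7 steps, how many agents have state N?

t=1: a0@(1,3):N a1@(1,4):NW a2@(2,0):W a3@(2,3):N a4@(0,2):N a5@(3,2):N
t=2: a0@(0,3):N a1@(0,4):N a2@(2,4):W a3@(1,3):N a4@(3,2):N a5@(2,2):N
t=3: a0@(3,3):N a1@(3,4):N a2@(2,3):W a3@(0,3):N a4@(2,2):N a5@(1,2):N
t=4: a0@(2,3):N a1@(2,4):N a2@(1,3):N a3@(3,3):N a4@(1,2):N a5@(0,2):N
t=5: a0@(1,3):N a1@(1,4):N a2@(0,3):N a3@(2,3):N a4@(0,2):N a5@(3,2):N
t=6: a0@(0,3):N a1@(0,4):N a2@(3,3):N a3@(1,3):N a4@(3,2):N a5@(2,2):N
t=7: a0@(3,3):N a1@(3,4):N a2@(2,3):N a3@(0,3):N a4@(2,2):N a5@(1,2):N

6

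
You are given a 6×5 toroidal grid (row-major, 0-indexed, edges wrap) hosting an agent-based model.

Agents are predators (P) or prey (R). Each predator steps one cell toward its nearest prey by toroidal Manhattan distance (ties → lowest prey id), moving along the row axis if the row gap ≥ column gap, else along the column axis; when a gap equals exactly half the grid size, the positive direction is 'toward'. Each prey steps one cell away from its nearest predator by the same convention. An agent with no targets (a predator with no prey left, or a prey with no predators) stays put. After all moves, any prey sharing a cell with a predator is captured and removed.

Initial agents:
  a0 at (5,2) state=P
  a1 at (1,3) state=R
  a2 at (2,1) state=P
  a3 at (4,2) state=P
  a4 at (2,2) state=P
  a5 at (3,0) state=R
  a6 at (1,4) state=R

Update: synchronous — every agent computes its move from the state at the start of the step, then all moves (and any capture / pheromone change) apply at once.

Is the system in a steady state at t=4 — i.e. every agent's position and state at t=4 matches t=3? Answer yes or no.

no

t=1: a0@(0,2):P a1@(0,3):R a2@(3,1):P a3@(4,1):P a4@(1,2):P a5@(4,0):R a6@(1,3):R
t=2: a0@(0,3):P a1@(0,4):R a2@(4,1):P a3@(4,0):P a4@(1,3):P a5@(4,4):R a6@(1,4):R
t=3: a0@(0,4):P a1@(0,0):R a2@(4,0):P a3@(4,4):P a4@(1,4):P a5@(4,3):R a6@(1,0):R
t=4: a0@(0,0):P a1@(0,1):R a2@(5,0):P a3@(4,3):P a4@(1,0):P a5@(4,2):R a6@(1,1):R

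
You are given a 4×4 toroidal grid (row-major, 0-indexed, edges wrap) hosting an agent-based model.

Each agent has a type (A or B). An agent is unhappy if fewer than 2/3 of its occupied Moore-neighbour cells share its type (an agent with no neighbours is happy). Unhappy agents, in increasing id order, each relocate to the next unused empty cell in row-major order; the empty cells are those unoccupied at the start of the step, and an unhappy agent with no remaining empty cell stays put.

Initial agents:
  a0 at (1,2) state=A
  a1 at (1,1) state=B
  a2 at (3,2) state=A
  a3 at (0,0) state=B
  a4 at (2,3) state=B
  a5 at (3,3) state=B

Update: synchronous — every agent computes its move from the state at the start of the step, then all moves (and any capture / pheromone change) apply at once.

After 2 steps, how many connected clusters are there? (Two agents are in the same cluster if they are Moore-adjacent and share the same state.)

t=1: a0@(0,1):A a1@(0,2):B a2@(0,3):A a3@(0,0):B a4@(1,0):B a5@(3,3):B
t=2: a0@(1,1):A a1@(1,2):B a2@(1,3):A a3@(2,0):B a4@(2,1):B a5@(3,3):B

3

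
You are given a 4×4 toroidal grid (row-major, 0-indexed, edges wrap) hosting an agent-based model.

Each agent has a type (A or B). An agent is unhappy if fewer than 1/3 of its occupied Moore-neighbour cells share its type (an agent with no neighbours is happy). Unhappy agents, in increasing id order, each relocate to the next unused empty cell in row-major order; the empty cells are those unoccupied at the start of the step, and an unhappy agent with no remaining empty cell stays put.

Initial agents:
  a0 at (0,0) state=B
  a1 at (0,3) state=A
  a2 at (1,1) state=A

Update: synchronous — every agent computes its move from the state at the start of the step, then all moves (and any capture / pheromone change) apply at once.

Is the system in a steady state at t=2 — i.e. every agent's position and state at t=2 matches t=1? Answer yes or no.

t=1: a0@(0,1):B a1@(0,2):A a2@(1,0):A
t=2: a0@(0,0):B a1@(0,3):A a2@(1,1):A

no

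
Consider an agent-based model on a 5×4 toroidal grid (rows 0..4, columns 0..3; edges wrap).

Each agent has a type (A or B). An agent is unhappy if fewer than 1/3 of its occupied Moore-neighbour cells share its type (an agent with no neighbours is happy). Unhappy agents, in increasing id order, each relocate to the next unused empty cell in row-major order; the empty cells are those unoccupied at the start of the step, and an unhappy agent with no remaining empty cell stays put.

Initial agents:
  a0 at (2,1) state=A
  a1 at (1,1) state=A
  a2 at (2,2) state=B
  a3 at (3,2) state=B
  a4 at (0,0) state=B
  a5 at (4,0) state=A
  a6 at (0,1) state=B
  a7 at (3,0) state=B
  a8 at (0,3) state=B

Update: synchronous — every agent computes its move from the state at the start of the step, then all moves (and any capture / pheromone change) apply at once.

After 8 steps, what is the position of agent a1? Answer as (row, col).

t=1: a0@(0,2):A a1@(1,0):A a2@(2,2):B a3@(3,2):B a4@(0,0):B a5@(1,2):A a6@(0,1):B a7@(1,3):B a8@(0,3):B
t=2: a0@(1,1):A a1@(2,0):A a2@(2,2):B a3@(3,2):B a4@(0,0):B a5@(2,1):A a6@(2,3):B a7@(1,3):B a8@(0,3):B
t=3: (unchanged — steady state)

(2, 0)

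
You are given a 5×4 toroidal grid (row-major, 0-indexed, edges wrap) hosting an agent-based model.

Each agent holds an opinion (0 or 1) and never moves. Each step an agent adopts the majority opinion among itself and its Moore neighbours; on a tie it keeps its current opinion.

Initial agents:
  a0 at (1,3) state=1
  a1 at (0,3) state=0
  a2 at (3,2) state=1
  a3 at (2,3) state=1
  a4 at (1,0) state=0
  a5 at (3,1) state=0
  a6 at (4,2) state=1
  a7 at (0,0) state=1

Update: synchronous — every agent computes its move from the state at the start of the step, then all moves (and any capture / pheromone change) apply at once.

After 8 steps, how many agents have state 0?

t=1: a0@(1,3):1 a1@(0,3):1 a2@(3,2):1 a3@(2,3):1 a4@(1,0):1 a5@(3,1):1 a6@(4,2):1 a7@(0,0):1
t=2: (unchanged — steady state)

0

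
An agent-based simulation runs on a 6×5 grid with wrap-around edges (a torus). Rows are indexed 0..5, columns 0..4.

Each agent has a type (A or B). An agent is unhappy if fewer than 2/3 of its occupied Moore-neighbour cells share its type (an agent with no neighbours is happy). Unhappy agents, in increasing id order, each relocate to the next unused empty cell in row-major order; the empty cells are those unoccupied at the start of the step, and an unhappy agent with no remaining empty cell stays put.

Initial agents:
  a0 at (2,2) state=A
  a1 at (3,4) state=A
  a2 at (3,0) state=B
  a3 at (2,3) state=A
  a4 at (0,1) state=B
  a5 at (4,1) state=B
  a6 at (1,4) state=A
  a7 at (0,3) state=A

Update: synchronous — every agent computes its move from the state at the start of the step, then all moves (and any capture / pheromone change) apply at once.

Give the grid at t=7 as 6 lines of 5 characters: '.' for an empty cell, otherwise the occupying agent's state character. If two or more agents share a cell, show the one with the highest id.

t=1: a0@(2,2):A a1@(0,0):A a2@(0,2):B a3@(2,3):A a4@(0,1):B a5@(4,1):B a6@(1,4):A a7@(0,3):A
t=2: a0@(2,2):A a1@(0,4):A a2@(1,0):B a3@(2,3):A a4@(1,1):B a5@(4,1):B a6@(1,4):A a7@(1,2):A
t=3: a0@(2,2):A a1@(0,0):A a2@(0,1):B a3@(2,3):A a4@(0,2):B a5@(4,1):B a6@(1,4):A a7@(1,2):A
t=4: a0@(2,2):A a1@(0,3):A a2@(0,4):B a3@(2,3):A a4@(1,0):B a5@(4,1):B a6@(1,4):A a7@(1,1):A
t=5: a0@(2,2):A a1@(0,0):A a2@(0,1):B a3@(2,3):A a4@(0,2):B a5@(4,1):B a6@(1,2):A a7@(1,3):A
t=6: a0@(2,2):A a1@(0,3):A a2@(0,4):B a3@(2,3):A a4@(1,0):B a5@(4,1):B a6@(1,1):A a7@(1,3):A
t=7: a0@(2,2):A a1@(0,0):A a2@(0,1):B a3@(2,3):A a4@(0,2):B a5@(4,1):B a6@(1,2):A a7@(1,3):A

ABB..
..AA.
..AA.
.....
.B...
.....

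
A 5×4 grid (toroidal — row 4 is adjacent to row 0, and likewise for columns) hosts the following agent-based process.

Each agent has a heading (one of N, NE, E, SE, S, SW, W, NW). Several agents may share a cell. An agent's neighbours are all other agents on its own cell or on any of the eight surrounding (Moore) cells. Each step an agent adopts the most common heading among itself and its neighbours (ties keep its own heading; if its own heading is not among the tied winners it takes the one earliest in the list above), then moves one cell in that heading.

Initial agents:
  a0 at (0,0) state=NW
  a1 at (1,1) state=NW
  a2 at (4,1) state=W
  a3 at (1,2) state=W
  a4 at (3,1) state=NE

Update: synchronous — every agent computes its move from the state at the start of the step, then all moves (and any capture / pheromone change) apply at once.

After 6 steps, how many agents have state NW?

t=1: a0@(4,3):NW a1@(0,0):NW a2@(4,0):W a3@(1,1):W a4@(2,2):NE
t=2: a0@(3,2):NW a1@(4,3):NW a2@(3,3):NW a3@(1,0):W a4@(1,3):NE
t=3: a0@(2,1):NW a1@(3,2):NW a2@(2,2):NW a3@(1,3):W a4@(0,0):NE
t=4: a0@(1,0):NW a1@(2,1):NW a2@(1,1):NW a3@(1,2):W a4@(4,1):NE
t=5: a0@(0,3):NW a1@(1,0):NW a2@(0,0):NW a3@(0,1):NW a4@(3,2):NE
t=6: a0@(4,2):NW a1@(0,3):NW a2@(4,3):NW a3@(4,0):NW a4@(2,3):NE

4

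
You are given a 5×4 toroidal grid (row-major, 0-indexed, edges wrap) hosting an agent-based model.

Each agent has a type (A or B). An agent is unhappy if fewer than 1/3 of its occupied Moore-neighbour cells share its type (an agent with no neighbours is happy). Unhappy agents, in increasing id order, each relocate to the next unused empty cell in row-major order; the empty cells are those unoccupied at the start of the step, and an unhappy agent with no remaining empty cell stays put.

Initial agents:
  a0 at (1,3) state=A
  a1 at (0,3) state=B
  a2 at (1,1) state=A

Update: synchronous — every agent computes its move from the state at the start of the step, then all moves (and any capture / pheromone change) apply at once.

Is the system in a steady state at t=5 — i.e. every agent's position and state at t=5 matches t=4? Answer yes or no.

t=1: a0@(0,0):A a1@(0,1):B a2@(1,1):A
t=2: a0@(0,0):A a1@(0,2):B a2@(1,1):A
t=3: a0@(0,0):A a1@(0,1):B a2@(1,1):A
t=4: a0@(0,0):A a1@(0,2):B a2@(1,1):A
t=5: a0@(0,0):A a1@(0,1):B a2@(1,1):A

no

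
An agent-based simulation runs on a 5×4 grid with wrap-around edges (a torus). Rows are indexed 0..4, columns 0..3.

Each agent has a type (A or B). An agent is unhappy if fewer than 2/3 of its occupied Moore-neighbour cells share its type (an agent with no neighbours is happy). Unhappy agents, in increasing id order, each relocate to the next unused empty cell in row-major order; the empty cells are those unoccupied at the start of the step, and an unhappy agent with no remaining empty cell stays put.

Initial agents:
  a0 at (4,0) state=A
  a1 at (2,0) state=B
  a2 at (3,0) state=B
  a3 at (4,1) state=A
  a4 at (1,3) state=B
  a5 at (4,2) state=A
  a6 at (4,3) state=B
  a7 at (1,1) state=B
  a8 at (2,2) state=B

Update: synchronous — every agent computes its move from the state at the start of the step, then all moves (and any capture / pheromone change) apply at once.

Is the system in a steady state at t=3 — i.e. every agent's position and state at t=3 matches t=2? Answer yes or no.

t=1: a0@(0,0):A a1@(2,0):B a2@(0,1):B a3@(4,1):A a4@(1,3):B a5@(0,2):A a6@(0,3):B a7@(1,1):B a8@(2,2):B
t=2: a0@(1,0):A a1@(2,0):B a2@(1,2):B a3@(4,1):A a4@(2,1):B a5@(2,3):A a6@(3,0):B a7@(3,1):B a8@(2,2):B
t=3: a0@(0,0):A a1@(0,1):B a2@(1,2):B a3@(0,2):A a4@(2,1):B a5@(0,3):A a6@(1,1):B a7@(3,1):B a8@(2,2):B

no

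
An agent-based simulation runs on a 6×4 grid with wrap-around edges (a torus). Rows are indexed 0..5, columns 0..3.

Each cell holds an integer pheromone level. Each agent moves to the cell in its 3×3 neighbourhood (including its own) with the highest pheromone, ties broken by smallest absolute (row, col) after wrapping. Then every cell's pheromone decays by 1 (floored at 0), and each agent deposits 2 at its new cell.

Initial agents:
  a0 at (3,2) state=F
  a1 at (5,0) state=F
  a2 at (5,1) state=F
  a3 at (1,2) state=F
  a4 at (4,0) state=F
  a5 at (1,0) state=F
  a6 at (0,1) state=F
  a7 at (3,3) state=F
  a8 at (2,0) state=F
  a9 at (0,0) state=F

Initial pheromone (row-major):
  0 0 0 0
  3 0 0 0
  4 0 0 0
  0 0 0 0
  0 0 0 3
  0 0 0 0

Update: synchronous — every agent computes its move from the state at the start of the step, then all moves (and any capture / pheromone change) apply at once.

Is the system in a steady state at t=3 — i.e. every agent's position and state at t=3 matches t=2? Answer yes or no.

no

t=1: a0@(4,3) a1@(4,3) a2@(0,0) a3@(0,1) a4@(4,3) a5@(2,0) a6@(1,0) a7@(2,0) a8@(2,0) a9@(1,0) | pheromone: 2 2 0 0 / 6 0 0 0 / 9 0 0 0 / 0 0 0 0 / 0 0 0 8 / 0 0 0 0
t=2: a0@(4,3) a1@(4,3) a2@(1,0) a3@(1,0) a4@(4,3) a5@(2,0) a6@(2,0) a7@(2,0) a8@(2,0) a9@(2,0) | pheromone: 1 1 0 0 / 9 0 0 0 / 18 0 0 0 / 0 0 0 0 / 0 0 0 13 / 0 0 0 0
t=3: a0@(4,3) a1@(4,3) a2@(2,0) a3@(2,0) a4@(4,3) a5@(2,0) a6@(2,0) a7@(2,0) a8@(2,0) a9@(2,0) | pheromone: 0 0 0 0 / 8 0 0 0 / 31 0 0 0 / 0 0 0 0 / 0 0 0 18 / 0 0 0 0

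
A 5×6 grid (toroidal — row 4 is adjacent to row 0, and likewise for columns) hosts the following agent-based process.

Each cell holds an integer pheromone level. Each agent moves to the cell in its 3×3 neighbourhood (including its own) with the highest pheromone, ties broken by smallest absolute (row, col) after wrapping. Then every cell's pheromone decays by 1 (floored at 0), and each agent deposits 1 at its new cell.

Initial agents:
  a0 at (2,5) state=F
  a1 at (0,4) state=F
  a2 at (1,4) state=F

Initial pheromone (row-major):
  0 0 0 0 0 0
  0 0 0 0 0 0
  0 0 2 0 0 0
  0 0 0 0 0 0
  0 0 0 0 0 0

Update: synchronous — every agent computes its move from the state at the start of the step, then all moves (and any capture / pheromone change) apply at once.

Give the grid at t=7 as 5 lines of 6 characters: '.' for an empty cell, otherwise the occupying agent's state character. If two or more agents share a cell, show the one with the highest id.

...F..
F.....
......
......
......

t=1: a0@(1,0) a1@(0,3) a2@(0,3) | pheromone: 0 0 0 2 0 0 / 1 0 0 0 0 0 / 0 0 1 0 0 0 / 0 0 0 0 0 0 / 0 0 0 0 0 0
t=2: a0@(1,0) a1@(0,3) a2@(0,3) | pheromone: 0 0 0 3 0 0 / 1 0 0 0 0 0 / 0 0 0 0 0 0 / 0 0 0 0 0 0 / 0 0 0 0 0 0
t=3: a0@(1,0) a1@(0,3) a2@(0,3) | pheromone: 0 0 0 4 0 0 / 1 0 0 0 0 0 / 0 0 0 0 0 0 / 0 0 0 0 0 0 / 0 0 0 0 0 0
t=4: a0@(1,0) a1@(0,3) a2@(0,3) | pheromone: 0 0 0 5 0 0 / 1 0 0 0 0 0 / 0 0 0 0 0 0 / 0 0 0 0 0 0 / 0 0 0 0 0 0
t=5: a0@(1,0) a1@(0,3) a2@(0,3) | pheromone: 0 0 0 6 0 0 / 1 0 0 0 0 0 / 0 0 0 0 0 0 / 0 0 0 0 0 0 / 0 0 0 0 0 0
t=6: a0@(1,0) a1@(0,3) a2@(0,3) | pheromone: 0 0 0 7 0 0 / 1 0 0 0 0 0 / 0 0 0 0 0 0 / 0 0 0 0 0 0 / 0 0 0 0 0 0
t=7: a0@(1,0) a1@(0,3) a2@(0,3) | pheromone: 0 0 0 8 0 0 / 1 0 0 0 0 0 / 0 0 0 0 0 0 / 0 0 0 0 0 0 / 0 0 0 0 0 0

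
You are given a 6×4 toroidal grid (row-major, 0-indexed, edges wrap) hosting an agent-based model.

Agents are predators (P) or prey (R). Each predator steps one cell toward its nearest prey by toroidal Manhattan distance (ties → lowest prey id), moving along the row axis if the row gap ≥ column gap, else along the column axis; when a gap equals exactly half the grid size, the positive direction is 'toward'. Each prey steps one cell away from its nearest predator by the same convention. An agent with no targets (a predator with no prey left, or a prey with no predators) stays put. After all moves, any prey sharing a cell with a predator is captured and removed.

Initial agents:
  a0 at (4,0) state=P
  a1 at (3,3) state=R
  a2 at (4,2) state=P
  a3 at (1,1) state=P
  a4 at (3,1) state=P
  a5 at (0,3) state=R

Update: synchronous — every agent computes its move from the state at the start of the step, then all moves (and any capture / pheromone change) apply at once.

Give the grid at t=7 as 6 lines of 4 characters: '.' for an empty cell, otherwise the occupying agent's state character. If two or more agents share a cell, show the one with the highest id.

....
....
R...
P...
...P
....

t=1: a0@(3,0):P a1@(2,3):R a2@(3,2):P a3@(1,2):P a4@(3,2):P a5@(1,3):R
t=2: a0@(2,0):P a2@(2,2):P a3@(1,3):P a4@(2,2):P a5@(1,0):R
t=3: a0@(1,0):P a2@(2,3):P a3@(1,0):P a4@(2,3):P a5@(0,0):R
t=4: a0@(0,0):P a2@(1,3):P a3@(0,0):P a4@(1,3):P a5@(5,0):R
t=5: a0@(5,0):P a2@(0,3):P a3@(5,0):P a4@(0,3):P a5@(4,0):R
t=6: a0@(4,0):P a2@(5,3):P a3@(4,0):P a4@(5,3):P a5@(3,0):R
t=7: a0@(3,0):P a2@(4,3):P a3@(3,0):P a4@(4,3):P a5@(2,0):R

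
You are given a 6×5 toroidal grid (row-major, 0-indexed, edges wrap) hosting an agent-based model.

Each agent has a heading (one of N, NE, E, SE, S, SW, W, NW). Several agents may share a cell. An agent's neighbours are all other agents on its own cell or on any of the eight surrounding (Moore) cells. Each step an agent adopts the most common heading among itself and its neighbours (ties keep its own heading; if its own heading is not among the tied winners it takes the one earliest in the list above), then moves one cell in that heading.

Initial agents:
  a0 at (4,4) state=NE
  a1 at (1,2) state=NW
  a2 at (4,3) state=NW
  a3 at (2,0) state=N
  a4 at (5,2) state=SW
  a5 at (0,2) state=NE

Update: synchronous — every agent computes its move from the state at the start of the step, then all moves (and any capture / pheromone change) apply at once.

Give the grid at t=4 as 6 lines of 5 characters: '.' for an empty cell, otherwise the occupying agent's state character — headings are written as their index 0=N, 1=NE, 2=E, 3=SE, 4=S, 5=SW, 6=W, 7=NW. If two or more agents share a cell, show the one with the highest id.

...17
.....
.1...
...5.
0....
.....

t=1: a0@(3,0):NE a1@(0,1):NW a2@(3,2):NW a3@(1,0):N a4@(0,1):SW a5@(5,3):NE
t=2: a0@(2,1):NE a1@(5,0):NW a2@(2,1):NW a3@(0,0):N a4@(1,0):SW a5@(4,4):NE
t=3: a0@(1,2):NE a1@(4,4):NW a2@(1,0):NW a3@(5,0):N a4@(2,4):SW a5@(3,0):NE
t=4: a0@(0,3):NE a1@(3,3):NW a2@(0,4):NW a3@(4,0):N a4@(3,3):SW a5@(2,1):NE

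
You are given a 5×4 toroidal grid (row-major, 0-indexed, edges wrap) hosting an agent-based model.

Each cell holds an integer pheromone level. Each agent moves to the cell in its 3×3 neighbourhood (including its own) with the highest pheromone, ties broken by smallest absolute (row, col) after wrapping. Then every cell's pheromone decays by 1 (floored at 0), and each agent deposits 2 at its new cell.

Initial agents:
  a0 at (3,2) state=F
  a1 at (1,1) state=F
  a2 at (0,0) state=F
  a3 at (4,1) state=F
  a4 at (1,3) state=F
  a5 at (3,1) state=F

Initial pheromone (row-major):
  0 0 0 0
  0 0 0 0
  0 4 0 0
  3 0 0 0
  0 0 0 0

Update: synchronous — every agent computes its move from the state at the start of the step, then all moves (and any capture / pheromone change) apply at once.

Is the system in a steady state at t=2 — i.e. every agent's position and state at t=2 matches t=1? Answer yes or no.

no

t=1: a0@(2,1) a1@(2,1) a2@(0,0) a3@(3,0) a4@(0,0) a5@(2,1) | pheromone: 4 0 0 0 / 0 0 0 0 / 0 9 0 0 / 4 0 0 0 / 0 0 0 0
t=2: a0@(2,1) a1@(2,1) a2@(0,0) a3@(2,1) a4@(0,0) a5@(2,1) | pheromone: 7 0 0 0 / 0 0 0 0 / 0 16 0 0 / 3 0 0 0 / 0 0 0 0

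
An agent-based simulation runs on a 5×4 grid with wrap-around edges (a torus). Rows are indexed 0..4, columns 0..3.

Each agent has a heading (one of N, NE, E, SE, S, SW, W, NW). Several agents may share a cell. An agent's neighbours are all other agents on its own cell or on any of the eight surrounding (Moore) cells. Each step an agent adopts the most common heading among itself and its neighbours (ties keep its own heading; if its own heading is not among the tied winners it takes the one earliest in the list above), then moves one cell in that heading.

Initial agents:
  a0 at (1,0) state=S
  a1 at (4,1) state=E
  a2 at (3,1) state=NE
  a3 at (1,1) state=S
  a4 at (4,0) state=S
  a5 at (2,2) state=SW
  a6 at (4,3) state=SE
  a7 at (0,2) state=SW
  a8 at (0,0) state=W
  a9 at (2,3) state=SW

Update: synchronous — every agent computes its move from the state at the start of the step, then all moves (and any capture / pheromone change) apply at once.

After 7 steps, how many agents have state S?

7

t=1: a0@(2,0):S a1@(4,2):E a2@(2,2):NE a3@(2,1):S a4@(0,0):S a5@(3,1):SW a6@(0,0):SE a7@(1,1):SW a8@(1,0):S a9@(3,2):SW
t=2: a0@(3,0):S a1@(0,1):SW a2@(3,1):SW a3@(3,1):S a4@(1,0):S a5@(4,0):SW a6@(1,0):S a7@(2,1):S a8@(2,0):S a9@(4,1):SW
t=3: a0@(4,0):S a1@(1,0):SW a2@(4,1):S a3@(4,1):S a4@(2,0):S a5@(0,3):SW a6@(2,0):S a7@(3,1):S a8@(3,0):S a9@(0,0):SW
t=4: a0@(0,0):S a1@(2,3):SW a2@(0,1):S a3@(0,1):S a4@(3,0):S a5@(1,2):SW a6@(3,0):S a7@(4,1):S a8@(4,0):S a9@(1,3):SW
t=5: a0@(1,0):S a1@(3,2):SW a2@(1,1):S a3@(1,1):S a4@(4,0):S a5@(2,1):SW a6@(4,0):S a7@(0,1):S a8@(0,0):S a9@(2,2):SW
t=6: a0@(2,0):S a1@(4,1):SW a2@(2,1):S a3@(2,1):S a4@(0,0):S a5@(3,0):SW a6@(0,0):S a7@(1,1):S a8@(1,0):S a9@(3,1):SW
t=7: a0@(3,0):S a1@(0,0):SW a2@(3,1):S a3@(3,1):S a4@(1,0):S a5@(4,3):SW a6@(1,0):S a7@(2,1):S a8@(2,0):S a9@(4,0):SW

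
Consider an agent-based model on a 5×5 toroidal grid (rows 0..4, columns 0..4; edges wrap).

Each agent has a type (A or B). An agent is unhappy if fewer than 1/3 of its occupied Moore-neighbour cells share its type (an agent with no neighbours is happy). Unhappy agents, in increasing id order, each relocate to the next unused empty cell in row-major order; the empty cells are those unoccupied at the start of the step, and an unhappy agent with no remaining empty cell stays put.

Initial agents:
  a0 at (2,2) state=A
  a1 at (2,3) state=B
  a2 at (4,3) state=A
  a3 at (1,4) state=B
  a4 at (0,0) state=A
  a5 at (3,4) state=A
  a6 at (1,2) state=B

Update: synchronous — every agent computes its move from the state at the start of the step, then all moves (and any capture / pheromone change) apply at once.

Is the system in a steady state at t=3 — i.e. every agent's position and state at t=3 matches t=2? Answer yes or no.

yes

t=1: a0@(0,1):A a1@(2,3):B a2@(4,3):A a3@(1,4):B a4@(0,2):A a5@(3,4):A a6@(1,2):B
t=2: (unchanged — steady state)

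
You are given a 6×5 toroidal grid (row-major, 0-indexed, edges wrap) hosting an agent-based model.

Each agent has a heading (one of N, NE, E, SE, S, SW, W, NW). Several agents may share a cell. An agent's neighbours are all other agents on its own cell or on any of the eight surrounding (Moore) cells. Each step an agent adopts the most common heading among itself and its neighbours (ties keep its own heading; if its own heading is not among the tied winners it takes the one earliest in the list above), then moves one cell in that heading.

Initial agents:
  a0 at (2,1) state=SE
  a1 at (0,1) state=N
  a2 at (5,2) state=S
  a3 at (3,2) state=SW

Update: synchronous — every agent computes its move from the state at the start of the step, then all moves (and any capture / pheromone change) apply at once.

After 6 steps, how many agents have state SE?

t=1: a0@(3,2):SE a1@(5,1):N a2@(0,2):S a3@(4,1):SW
t=2: a0@(4,3):SE a1@(4,1):N a2@(1,2):S a3@(5,0):SW
t=3: a0@(5,4):SE a1@(3,1):N a2@(2,2):S a3@(0,4):SW
t=4: a0@(0,0):SE a1@(2,1):N a2@(3,2):S a3@(1,3):SW
t=5: a0@(1,1):SE a1@(1,1):N a2@(4,2):S a3@(2,2):SW
t=6: a0@(2,2):SE a1@(0,1):N a2@(5,2):S a3@(3,1):SW

1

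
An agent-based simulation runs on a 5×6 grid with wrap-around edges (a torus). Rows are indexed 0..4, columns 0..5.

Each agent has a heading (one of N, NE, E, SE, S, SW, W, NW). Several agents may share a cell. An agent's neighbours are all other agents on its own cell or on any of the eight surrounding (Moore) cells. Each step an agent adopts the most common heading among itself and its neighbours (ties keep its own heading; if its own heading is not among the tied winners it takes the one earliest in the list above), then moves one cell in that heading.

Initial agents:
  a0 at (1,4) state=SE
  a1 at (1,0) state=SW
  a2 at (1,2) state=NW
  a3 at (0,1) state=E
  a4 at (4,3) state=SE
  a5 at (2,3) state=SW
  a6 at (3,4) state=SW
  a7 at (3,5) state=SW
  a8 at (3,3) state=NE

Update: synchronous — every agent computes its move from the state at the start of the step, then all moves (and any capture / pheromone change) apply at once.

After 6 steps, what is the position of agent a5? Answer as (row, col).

(3, 3)

t=1: a0@(2,5):SE a1@(2,5):SW a2@(0,1):NW a3@(0,2):E a4@(0,4):SE a5@(3,2):SW a6@(4,3):SW a7@(4,4):SW a8@(4,2):SW
t=2: a0@(3,0):SE a1@(3,4):SW a2@(4,0):NW a3@(1,1):SW a4@(1,3):SW a5@(4,1):SW a6@(0,2):SW a7@(0,3):SW a8@(0,1):SW
t=3: a0@(4,1):SE a1@(4,3):SW a2@(0,5):SW a3@(2,0):SW a4@(2,2):SW a5@(0,0):SW a6@(1,1):SW a7@(1,2):SW a8@(1,0):SW
t=4: a0@(0,2):SE a1@(0,2):SW a2@(1,4):SW a3@(3,5):SW a4@(3,1):SW a5@(1,5):SW a6@(2,0):SW a7@(2,1):SW a8@(2,5):SW
t=5: a0@(1,3):SE a1@(1,1):SW a2@(2,3):SW a3@(4,4):SW a4@(4,0):SW a5@(2,4):SW a6@(3,5):SW a7@(3,0):SW a8@(3,4):SW
t=6: a0@(2,2):SW a1@(2,0):SW a2@(3,2):SW a3@(0,3):SW a4@(0,5):SW a5@(3,3):SW a6@(4,4):SW a7@(4,5):SW a8@(4,3):SW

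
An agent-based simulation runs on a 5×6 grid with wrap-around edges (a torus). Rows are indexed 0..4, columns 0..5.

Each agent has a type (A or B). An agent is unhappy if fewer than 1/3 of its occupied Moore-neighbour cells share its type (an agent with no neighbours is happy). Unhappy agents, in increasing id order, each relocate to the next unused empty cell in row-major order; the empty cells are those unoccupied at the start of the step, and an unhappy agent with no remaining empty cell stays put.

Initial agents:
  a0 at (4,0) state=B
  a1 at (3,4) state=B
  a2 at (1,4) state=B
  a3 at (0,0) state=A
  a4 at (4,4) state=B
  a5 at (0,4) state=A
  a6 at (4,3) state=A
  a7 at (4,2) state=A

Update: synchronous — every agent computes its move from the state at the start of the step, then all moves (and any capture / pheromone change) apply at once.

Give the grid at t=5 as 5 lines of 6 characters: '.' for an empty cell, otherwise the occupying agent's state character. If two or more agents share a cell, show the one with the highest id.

t=1: a0@(0,1):B a1@(3,4):B a2@(0,2):B a3@(0,3):A a4@(4,4):B a5@(0,4):A a6@(4,3):A a7@(4,2):A
t=2: a0@(0,1):B a1@(3,4):B a2@(0,0):B a3@(0,3):A a4@(0,5):B a5@(0,4):A a6@(4,3):A a7@(4,2):A
t=3: a0@(0,1):B a1@(0,2):B a2@(0,0):B a3@(0,3):A a4@(0,5):B a5@(0,4):A a6@(4,3):A a7@(4,2):A
t=4: a0@(0,1):B a1@(1,0):B a2@(0,0):B a3@(0,3):A a4@(0,5):B a5@(0,4):A a6@(4,3):A a7@(4,2):A
t=5: (unchanged — steady state)

BB.AAB
B.....
......
......
..AA..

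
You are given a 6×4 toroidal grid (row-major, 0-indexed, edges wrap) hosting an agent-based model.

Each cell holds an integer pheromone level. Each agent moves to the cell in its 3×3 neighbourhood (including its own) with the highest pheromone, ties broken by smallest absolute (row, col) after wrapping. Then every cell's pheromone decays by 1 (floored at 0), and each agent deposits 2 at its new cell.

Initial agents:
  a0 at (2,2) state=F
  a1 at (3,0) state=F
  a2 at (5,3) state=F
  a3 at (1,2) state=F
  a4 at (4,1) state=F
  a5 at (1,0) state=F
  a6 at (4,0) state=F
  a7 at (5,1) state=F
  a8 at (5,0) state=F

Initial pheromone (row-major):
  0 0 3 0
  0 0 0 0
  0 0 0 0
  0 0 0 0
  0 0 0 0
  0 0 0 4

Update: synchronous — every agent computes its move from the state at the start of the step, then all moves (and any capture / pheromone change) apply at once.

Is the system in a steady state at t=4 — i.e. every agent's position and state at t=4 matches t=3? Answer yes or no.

t=1: a0@(1,1) a1@(2,0) a2@(5,3) a3@(0,2) a4@(3,0) a5@(0,0) a6@(5,3) a7@(0,2) a8@(5,3) | pheromone: 2 0 6 0 / 0 2 0 0 / 2 0 0 0 / 2 0 0 0 / 0 0 0 0 / 0 0 0 9
t=2: a0@(0,2) a1@(1,1) a2@(5,3) a3@(5,3) a4@(2,0) a5@(5,3) a6@(5,3) a7@(5,3) a8@(5,3) | pheromone: 1 0 7 0 / 0 3 0 0 / 3 0 0 0 / 1 0 0 0 / 0 0 0 0 / 0 0 0 20
t=3: a0@(5,3) a1@(0,2) a2@(5,3) a3@(5,3) a4@(1,1) a5@(5,3) a6@(5,3) a7@(5,3) a8@(5,3) | pheromone: 0 0 8 0 / 0 4 0 0 / 2 0 0 0 / 0 0 0 0 / 0 0 0 0 / 0 0 0 33
t=4: a0@(5,3) a1@(5,3) a2@(5,3) a3@(5,3) a4@(0,2) a5@(5,3) a6@(5,3) a7@(5,3) a8@(5,3) | pheromone: 0 0 9 0 / 0 3 0 0 / 1 0 0 0 / 0 0 0 0 / 0 0 0 0 / 0 0 0 48

no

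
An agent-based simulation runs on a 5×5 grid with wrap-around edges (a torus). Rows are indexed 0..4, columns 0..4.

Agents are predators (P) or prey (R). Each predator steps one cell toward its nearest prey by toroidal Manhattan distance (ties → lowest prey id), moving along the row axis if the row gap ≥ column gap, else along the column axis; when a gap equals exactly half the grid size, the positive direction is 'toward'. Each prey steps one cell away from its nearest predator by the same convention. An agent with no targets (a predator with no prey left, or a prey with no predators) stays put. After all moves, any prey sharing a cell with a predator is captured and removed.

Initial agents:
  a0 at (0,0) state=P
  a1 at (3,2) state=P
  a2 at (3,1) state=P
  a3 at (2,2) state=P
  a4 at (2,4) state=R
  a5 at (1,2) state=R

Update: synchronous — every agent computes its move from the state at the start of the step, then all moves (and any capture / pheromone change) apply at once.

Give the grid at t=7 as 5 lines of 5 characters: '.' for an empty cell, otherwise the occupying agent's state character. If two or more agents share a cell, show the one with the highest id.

t=1: a0@(1,0):P a1@(2,2):P a2@(3,0):P a3@(1,2):P a4@(2,0):R a5@(0,2):R
t=2: a0@(2,0):P a1@(2,1):P a2@(2,0):P a3@(0,2):P a4@(3,0):R a5@(4,2):R
t=3: a0@(3,0):P a1@(3,1):P a2@(3,0):P a3@(4,2):P a4@(4,0):R a5@(3,2):R
t=4: a0@(4,0):P a1@(3,2):P a2@(4,0):P a3@(3,2):P a4@(0,0):R a5@(3,3):R
t=5: a0@(0,0):P a1@(3,3):P a2@(0,0):P a3@(3,3):P a4@(1,0):R a5@(3,4):R
t=6: a0@(1,0):P a1@(3,4):P a2@(1,0):P a3@(3,4):P a4@(2,0):R a5@(3,0):R
t=7: a0@(2,0):P a1@(3,0):P a2@(2,0):P a3@(3,0):P a5@(3,1):R

.....
.....
P....
PR...
.....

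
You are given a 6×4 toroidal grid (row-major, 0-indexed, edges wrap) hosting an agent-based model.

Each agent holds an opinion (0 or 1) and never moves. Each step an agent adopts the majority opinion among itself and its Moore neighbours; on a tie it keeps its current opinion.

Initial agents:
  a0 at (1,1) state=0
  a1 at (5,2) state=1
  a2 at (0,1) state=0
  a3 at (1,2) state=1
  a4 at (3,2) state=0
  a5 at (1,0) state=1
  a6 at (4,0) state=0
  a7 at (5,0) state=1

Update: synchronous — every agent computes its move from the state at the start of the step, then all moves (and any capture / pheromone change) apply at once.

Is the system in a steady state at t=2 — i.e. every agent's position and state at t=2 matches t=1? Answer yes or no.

no

t=1: a0@(1,1):0 a1@(5,2):1 a2@(0,1):1 a3@(1,2):0 a4@(3,2):0 a5@(1,0):0 a6@(4,0):0 a7@(5,0):0
t=2: a0@(1,1):0 a1@(5,2):1 a2@(0,1):0 a3@(1,2):0 a4@(3,2):0 a5@(1,0):0 a6@(4,0):0 a7@(5,0):0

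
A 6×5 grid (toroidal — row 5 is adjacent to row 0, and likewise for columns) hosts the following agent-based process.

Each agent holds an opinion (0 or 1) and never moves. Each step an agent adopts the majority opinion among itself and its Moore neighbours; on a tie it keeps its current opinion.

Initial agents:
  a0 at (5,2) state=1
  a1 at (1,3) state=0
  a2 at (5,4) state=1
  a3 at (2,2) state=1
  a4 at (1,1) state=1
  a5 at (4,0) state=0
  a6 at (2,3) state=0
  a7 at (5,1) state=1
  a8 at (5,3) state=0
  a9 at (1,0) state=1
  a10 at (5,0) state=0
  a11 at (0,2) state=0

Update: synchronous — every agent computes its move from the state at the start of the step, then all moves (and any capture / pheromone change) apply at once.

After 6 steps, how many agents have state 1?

3

t=1: a0@(5,2):1 a1@(1,3):0 a2@(5,4):0 a3@(2,2):1 a4@(1,1):1 a5@(4,0):0 a6@(2,3):0 a7@(5,1):0 a8@(5,3):0 a9@(1,0):1 a10@(5,0):0 a11@(0,2):0
t=2: a0@(5,2):0 a1@(1,3):0 a2@(5,4):0 a3@(2,2):1 a4@(1,1):1 a5@(4,0):0 a6@(2,3):0 a7@(5,1):0 a8@(5,3):0 a9@(1,0):1 a10@(5,0):0 a11@(0,2):0
t=3: (unchanged — steady state)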